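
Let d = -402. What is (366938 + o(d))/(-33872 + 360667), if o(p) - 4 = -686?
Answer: 366256/326795 ≈ 1.1208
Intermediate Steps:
o(p) = -682 (o(p) = 4 - 686 = -682)
(366938 + o(d))/(-33872 + 360667) = (366938 - 682)/(-33872 + 360667) = 366256/326795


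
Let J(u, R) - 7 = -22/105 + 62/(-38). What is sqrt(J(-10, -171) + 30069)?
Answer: sqrt(119695904265)/1995 ≈ 173.42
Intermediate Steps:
J(u, R) = 10292/1995 (J(u, R) = 7 + (-22/105 + 62/(-38)) = 7 + (-22*1/105 + 62*(-1/38)) = 7 + (-22/105 - 31/19) = 7 - 3673/1995 = 10292/1995)
sqrt(J(-10, -171) + 30069) = sqrt(10292/1995 + 30069) = sqrt(59997947/1995) = sqrt(119695904265)/1995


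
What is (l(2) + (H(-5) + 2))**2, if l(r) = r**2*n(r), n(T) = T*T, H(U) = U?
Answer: 169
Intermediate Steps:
n(T) = T**2
l(r) = r**4 (l(r) = r**2*r**2 = r**4)
(l(2) + (H(-5) + 2))**2 = (2**4 + (-5 + 2))**2 = (16 - 3)**2 = 13**2 = 169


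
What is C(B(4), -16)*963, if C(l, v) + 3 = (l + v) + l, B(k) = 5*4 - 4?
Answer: 12519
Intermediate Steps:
B(k) = 16 (B(k) = 20 - 4 = 16)
C(l, v) = -3 + v + 2*l (C(l, v) = -3 + ((l + v) + l) = -3 + (v + 2*l) = -3 + v + 2*l)
C(B(4), -16)*963 = (-3 - 16 + 2*16)*963 = (-3 - 16 + 32)*963 = 13*963 = 12519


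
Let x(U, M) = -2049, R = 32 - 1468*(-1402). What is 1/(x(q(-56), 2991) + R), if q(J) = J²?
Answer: 1/2056119 ≈ 4.8635e-7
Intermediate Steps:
R = 2058168 (R = 32 + 2058136 = 2058168)
1/(x(q(-56), 2991) + R) = 1/(-2049 + 2058168) = 1/2056119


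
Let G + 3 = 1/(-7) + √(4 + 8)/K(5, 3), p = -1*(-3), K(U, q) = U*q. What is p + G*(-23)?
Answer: 527/7 - 46*√3/15 ≈ 69.974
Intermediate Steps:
p = 3
G = -22/7 + 2*√3/15 (G = -3 + (1/(-7) + √(4 + 8)/((5*3))) = -3 + (1*(-⅐) + √12/15) = -3 + (-⅐ + (2*√3)*(1/15)) = -3 + (-⅐ + 2*√3/15) = -22/7 + 2*√3/15 ≈ -2.9119)
p + G*(-23) = 3 + (-22/7 + 2*√3/15)*(-23) = 3 + (506/7 - 46*√3/15) = 527/7 - 46*√3/15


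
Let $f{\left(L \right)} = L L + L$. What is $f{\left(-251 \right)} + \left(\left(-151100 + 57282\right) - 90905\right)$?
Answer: $-121973$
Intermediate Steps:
$f{\left(L \right)} = L + L^{2}$ ($f{\left(L \right)} = L^{2} + L = L + L^{2}$)
$f{\left(-251 \right)} + \left(\left(-151100 + 57282\right) - 90905\right) = - 251 \left(1 - 251\right) + \left(\left(-151100 + 57282\right) - 90905\right) = \left(-251\right) \left(-250\right) - 184723 = 62750 - 184723 = -121973$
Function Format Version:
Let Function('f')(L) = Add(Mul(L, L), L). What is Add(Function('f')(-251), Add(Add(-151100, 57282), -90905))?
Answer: -121973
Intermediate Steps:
Function('f')(L) = Add(L, Pow(L, 2)) (Function('f')(L) = Add(Pow(L, 2), L) = Add(L, Pow(L, 2)))
Add(Function('f')(-251), Add(Add(-151100, 57282), -90905)) = Add(Mul(-251, Add(1, -251)), Add(Add(-151100, 57282), -90905)) = Add(Mul(-251, -250), Add(-93818, -90905)) = Add(62750, -184723) = -121973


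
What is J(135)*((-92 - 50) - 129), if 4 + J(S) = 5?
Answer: -271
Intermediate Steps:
J(S) = 1 (J(S) = -4 + 5 = 1)
J(135)*((-92 - 50) - 129) = 1*((-92 - 50) - 129) = 1*(-142 - 129) = 1*(-271) = -271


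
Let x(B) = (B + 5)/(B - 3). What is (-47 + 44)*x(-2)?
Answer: 9/5 ≈ 1.8000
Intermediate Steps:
x(B) = (5 + B)/(-3 + B)
(-47 + 44)*x(-2) = (-47 + 44)*((5 - 2)/(-3 - 2)) = -3*3/(-5) = -(-3)*3/5 = -3*(-3/5) = 9/5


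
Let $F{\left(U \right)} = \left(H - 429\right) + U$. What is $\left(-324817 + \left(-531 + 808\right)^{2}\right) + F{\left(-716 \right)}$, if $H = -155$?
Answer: $-249388$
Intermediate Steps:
$F{\left(U \right)} = -584 + U$ ($F{\left(U \right)} = \left(-155 - 429\right) + U = -584 + U$)
$\left(-324817 + \left(-531 + 808\right)^{2}\right) + F{\left(-716 \right)} = \left(-324817 + \left(-531 + 808\right)^{2}\right) - 1300 = \left(-324817 + 277^{2}\right) - 1300 = \left(-324817 + 76729\right) - 1300 = -248088 - 1300 = -249388$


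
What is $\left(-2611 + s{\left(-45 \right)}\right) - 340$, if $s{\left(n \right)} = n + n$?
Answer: $-3041$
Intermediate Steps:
$s{\left(n \right)} = 2 n$
$\left(-2611 + s{\left(-45 \right)}\right) - 340 = \left(-2611 + 2 \left(-45\right)\right) - 340 = \left(-2611 - 90\right) - 340 = -2701 - 340 = -3041$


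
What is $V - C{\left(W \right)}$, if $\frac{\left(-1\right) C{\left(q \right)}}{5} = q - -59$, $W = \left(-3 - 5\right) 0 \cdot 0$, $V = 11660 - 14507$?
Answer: $-2552$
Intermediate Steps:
$V = -2847$ ($V = 11660 - 14507 = -2847$)
$W = 0$ ($W = \left(-8\right) 0 = 0$)
$C{\left(q \right)} = -295 - 5 q$ ($C{\left(q \right)} = - 5 \left(q - -59\right) = - 5 \left(q + 59\right) = - 5 \left(59 + q\right) = -295 - 5 q$)
$V - C{\left(W \right)} = -2847 - \left(-295 - 0\right) = -2847 - \left(-295 + 0\right) = -2847 - -295 = -2847 + 295 = -2552$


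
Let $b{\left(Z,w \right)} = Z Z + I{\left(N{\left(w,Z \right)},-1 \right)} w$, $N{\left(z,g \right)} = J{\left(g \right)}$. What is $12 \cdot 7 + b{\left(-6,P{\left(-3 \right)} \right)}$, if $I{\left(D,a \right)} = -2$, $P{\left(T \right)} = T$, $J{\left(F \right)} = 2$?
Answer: $126$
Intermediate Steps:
$N{\left(z,g \right)} = 2$
$b{\left(Z,w \right)} = Z^{2} - 2 w$ ($b{\left(Z,w \right)} = Z Z - 2 w = Z^{2} - 2 w$)
$12 \cdot 7 + b{\left(-6,P{\left(-3 \right)} \right)} = 12 \cdot 7 - \left(-6 - \left(-6\right)^{2}\right) = 84 + \left(36 + 6\right) = 84 + 42 = 126$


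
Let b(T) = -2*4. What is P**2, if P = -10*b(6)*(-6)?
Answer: 230400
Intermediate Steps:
b(T) = -8
P = -480 (P = -10*(-8)*(-6) = 80*(-6) = -480)
P**2 = (-480)**2 = 230400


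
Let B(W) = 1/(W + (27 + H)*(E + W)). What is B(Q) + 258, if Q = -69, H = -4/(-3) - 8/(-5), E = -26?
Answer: 2254401/8738 ≈ 258.00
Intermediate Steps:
H = 44/15 (H = -4*(-⅓) - 8*(-⅕) = 4/3 + 8/5 = 44/15 ≈ 2.9333)
B(W) = 1/(-11674/15 + 464*W/15) (B(W) = 1/(W + (27 + 44/15)*(-26 + W)) = 1/(W + 449*(-26 + W)/15) = 1/(W + (-11674/15 + 449*W/15)) = 1/(-11674/15 + 464*W/15))
B(Q) + 258 = 15/(2*(-5837 + 232*(-69))) + 258 = 15/(2*(-5837 - 16008)) + 258 = (15/2)/(-21845) + 258 = (15/2)*(-1/21845) + 258 = -3/8738 + 258 = 2254401/8738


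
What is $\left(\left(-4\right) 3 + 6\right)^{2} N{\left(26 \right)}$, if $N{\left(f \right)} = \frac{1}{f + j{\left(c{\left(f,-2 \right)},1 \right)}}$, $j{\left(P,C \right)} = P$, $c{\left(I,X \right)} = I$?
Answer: $\frac{9}{13} \approx 0.69231$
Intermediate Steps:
$N{\left(f \right)} = \frac{1}{2 f}$ ($N{\left(f \right)} = \frac{1}{f + f} = \frac{1}{2 f}$)
$\left(\left(-4\right) 3 + 6\right)^{2} N{\left(26 \right)} = \left(\left(-4\right) 3 + 6\right)^{2} \frac{1}{2 \cdot 26} = \left(-12 + 6\right)^{2} \cdot \frac{1}{2} \cdot \frac{1}{26} = \left(-6\right)^{2} \cdot \frac{1}{52} = 36 \cdot \frac{1}{52} = \frac{9}{13}$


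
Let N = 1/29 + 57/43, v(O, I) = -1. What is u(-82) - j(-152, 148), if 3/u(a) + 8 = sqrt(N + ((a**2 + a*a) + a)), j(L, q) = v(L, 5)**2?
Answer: -8279681/8294645 + 9*sqrt(2309596134)/16589290 ≈ -0.97212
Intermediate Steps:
N = 1696/1247 (N = 1*(1/29) + 57*(1/43) = 1/29 + 57/43 = 1696/1247 ≈ 1.3601)
j(L, q) = 1 (j(L, q) = (-1)**2 = 1)
u(a) = 3/(-8 + sqrt(1696/1247 + a + 2*a**2)) (u(a) = 3/(-8 + sqrt(1696/1247 + ((a**2 + a*a) + a))) = 3/(-8 + sqrt(1696/1247 + ((a**2 + a**2) + a))) = 3/(-8 + sqrt(1696/1247 + (2*a**2 + a))) = 3/(-8 + sqrt(1696/1247 + (a + 2*a**2))) = 3/(-8 + sqrt(1696/1247 + a + 2*a**2)))
u(-82) - j(-152, 148) = 3741/(-9976 + sqrt(1247)*sqrt(1696 + 1247*(-82) + 2494*(-82)**2)) - 1*1 = 3741/(-9976 + sqrt(1247)*sqrt(1696 - 102254 + 2494*6724)) - 1 = 3741/(-9976 + sqrt(1247)*sqrt(1696 - 102254 + 16769656)) - 1 = 3741/(-9976 + sqrt(1247)*sqrt(16669098)) - 1 = 3741/(-9976 + sqrt(1247)*(3*sqrt(1852122))) - 1 = 3741/(-9976 + 3*sqrt(2309596134)) - 1 = -1 + 3741/(-9976 + 3*sqrt(2309596134))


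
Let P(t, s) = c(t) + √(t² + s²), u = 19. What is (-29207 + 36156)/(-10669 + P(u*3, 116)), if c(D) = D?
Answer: -73742788/112597839 - 6949*√16705/112597839 ≈ -0.66290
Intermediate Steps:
P(t, s) = t + √(s² + t²) (P(t, s) = t + √(t² + s²) = t + √(s² + t²))
(-29207 + 36156)/(-10669 + P(u*3, 116)) = (-29207 + 36156)/(-10669 + (19*3 + √(116² + (19*3)²))) = 6949/(-10669 + (57 + √(13456 + 57²))) = 6949/(-10669 + (57 + √(13456 + 3249))) = 6949/(-10669 + (57 + √16705)) = 6949/(-10612 + √16705)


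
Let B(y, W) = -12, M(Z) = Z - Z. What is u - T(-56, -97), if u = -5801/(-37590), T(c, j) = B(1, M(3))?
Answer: 456881/37590 ≈ 12.154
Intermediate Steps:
M(Z) = 0
T(c, j) = -12
u = 5801/37590 (u = -5801*(-1/37590) = 5801/37590 ≈ 0.15432)
u - T(-56, -97) = 5801/37590 - 1*(-12) = 5801/37590 + 12 = 456881/37590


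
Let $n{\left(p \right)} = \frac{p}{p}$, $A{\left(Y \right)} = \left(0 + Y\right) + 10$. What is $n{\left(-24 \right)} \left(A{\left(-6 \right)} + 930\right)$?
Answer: $934$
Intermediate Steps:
$A{\left(Y \right)} = 10 + Y$ ($A{\left(Y \right)} = Y + 10 = 10 + Y$)
$n{\left(p \right)} = 1$
$n{\left(-24 \right)} \left(A{\left(-6 \right)} + 930\right) = 1 \left(\left(10 - 6\right) + 930\right) = 1 \left(4 + 930\right) = 1 \cdot 934 = 934$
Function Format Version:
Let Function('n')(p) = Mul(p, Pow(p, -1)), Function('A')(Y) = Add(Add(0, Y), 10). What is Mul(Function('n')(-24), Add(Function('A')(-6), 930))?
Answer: 934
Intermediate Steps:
Function('A')(Y) = Add(10, Y) (Function('A')(Y) = Add(Y, 10) = Add(10, Y))
Function('n')(p) = 1
Mul(Function('n')(-24), Add(Function('A')(-6), 930)) = Mul(1, Add(Add(10, -6), 930)) = Mul(1, Add(4, 930)) = Mul(1, 934) = 934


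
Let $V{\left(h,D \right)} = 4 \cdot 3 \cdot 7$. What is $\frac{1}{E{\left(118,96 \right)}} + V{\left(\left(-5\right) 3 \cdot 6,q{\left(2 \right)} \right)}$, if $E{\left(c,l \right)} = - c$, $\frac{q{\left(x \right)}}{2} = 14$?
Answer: $\frac{9911}{118} \approx 83.992$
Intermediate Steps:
$q{\left(x \right)} = 28$ ($q{\left(x \right)} = 2 \cdot 14 = 28$)
$V{\left(h,D \right)} = 84$ ($V{\left(h,D \right)} = 12 \cdot 7 = 84$)
$\frac{1}{E{\left(118,96 \right)}} + V{\left(\left(-5\right) 3 \cdot 6,q{\left(2 \right)} \right)} = \frac{1}{\left(-1\right) 118} + 84 = \frac{1}{-118} + 84 = - \frac{1}{118} + 84 = \frac{9911}{118}$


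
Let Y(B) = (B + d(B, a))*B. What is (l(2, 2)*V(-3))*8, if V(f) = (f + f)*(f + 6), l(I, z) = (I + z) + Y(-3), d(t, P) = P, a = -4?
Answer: -3600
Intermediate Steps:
Y(B) = B*(-4 + B) (Y(B) = (B - 4)*B = (-4 + B)*B = B*(-4 + B))
l(I, z) = 21 + I + z (l(I, z) = (I + z) - 3*(-4 - 3) = (I + z) - 3*(-7) = (I + z) + 21 = 21 + I + z)
V(f) = 2*f*(6 + f) (V(f) = (2*f)*(6 + f) = 2*f*(6 + f))
(l(2, 2)*V(-3))*8 = ((21 + 2 + 2)*(2*(-3)*(6 - 3)))*8 = (25*(2*(-3)*3))*8 = (25*(-18))*8 = -450*8 = -3600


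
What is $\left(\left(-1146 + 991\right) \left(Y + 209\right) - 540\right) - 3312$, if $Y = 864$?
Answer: $-170167$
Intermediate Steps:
$\left(\left(-1146 + 991\right) \left(Y + 209\right) - 540\right) - 3312 = \left(\left(-1146 + 991\right) \left(864 + 209\right) - 540\right) - 3312 = \left(\left(-155\right) 1073 - 540\right) - 3312 = \left(-166315 - 540\right) - 3312 = -166855 - 3312 = -170167$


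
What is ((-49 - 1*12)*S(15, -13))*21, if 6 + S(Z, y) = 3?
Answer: 3843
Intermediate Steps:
S(Z, y) = -3 (S(Z, y) = -6 + 3 = -3)
((-49 - 1*12)*S(15, -13))*21 = ((-49 - 1*12)*(-3))*21 = ((-49 - 12)*(-3))*21 = -61*(-3)*21 = 183*21 = 3843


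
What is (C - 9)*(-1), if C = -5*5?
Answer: 34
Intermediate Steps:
C = -25
(C - 9)*(-1) = (-25 - 9)*(-1) = -34*(-1) = 34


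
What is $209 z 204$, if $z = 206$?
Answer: $8783016$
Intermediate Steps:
$209 z 204 = 209 \cdot 206 \cdot 204 = 43054 \cdot 204 = 8783016$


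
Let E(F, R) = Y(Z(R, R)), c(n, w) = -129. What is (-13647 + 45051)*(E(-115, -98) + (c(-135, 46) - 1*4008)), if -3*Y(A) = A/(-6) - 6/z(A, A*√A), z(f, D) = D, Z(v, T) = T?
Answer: -390267976/3 + 15702*I*√2/343 ≈ -1.3009e+8 + 64.74*I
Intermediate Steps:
Y(A) = 2/A^(3/2) + A/18 (Y(A) = -(A/(-6) - 6/A^(3/2))/3 = -(A*(-⅙) - 6/A^(3/2))/3 = -(-A/6 - 6/A^(3/2))/3 = -(-6/A^(3/2) - A/6)/3 = 2/A^(3/2) + A/18)
E(F, R) = 2/R^(3/2) + R/18
(-13647 + 45051)*(E(-115, -98) + (c(-135, 46) - 1*4008)) = (-13647 + 45051)*((2/(-98)^(3/2) + (1/18)*(-98)) + (-129 - 1*4008)) = 31404*((2*(I*√2/1372) - 49/9) + (-129 - 4008)) = 31404*((I*√2/686 - 49/9) - 4137) = 31404*((-49/9 + I*√2/686) - 4137) = 31404*(-37282/9 + I*√2/686) = -390267976/3 + 15702*I*√2/343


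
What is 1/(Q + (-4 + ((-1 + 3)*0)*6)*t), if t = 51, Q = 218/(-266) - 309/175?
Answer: -475/98128 ≈ -0.0048406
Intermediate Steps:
Q = -1228/475 (Q = 218*(-1/266) - 309*1/175 = -109/133 - 309/175 = -1228/475 ≈ -2.5853)
1/(Q + (-4 + ((-1 + 3)*0)*6)*t) = 1/(-1228/475 + (-4 + ((-1 + 3)*0)*6)*51) = 1/(-1228/475 + (-4 + (2*0)*6)*51) = 1/(-1228/475 + (-4 + 0*6)*51) = 1/(-1228/475 + (-4 + 0)*51) = 1/(-1228/475 - 4*51) = 1/(-1228/475 - 204) = 1/(-98128/475) = -475/98128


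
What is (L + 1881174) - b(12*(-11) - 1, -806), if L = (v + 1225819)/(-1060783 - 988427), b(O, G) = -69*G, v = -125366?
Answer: 3740954707147/2049210 ≈ 1.8256e+6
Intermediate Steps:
L = -1100453/2049210 (L = (-125366 + 1225819)/(-1060783 - 988427) = 1100453/(-2049210) = 1100453*(-1/2049210) = -1100453/2049210 ≈ -0.53701)
(L + 1881174) - b(12*(-11) - 1, -806) = (-1100453/2049210 + 1881174) - (-69)*(-806) = 3854919472087/2049210 - 1*55614 = 3854919472087/2049210 - 55614 = 3740954707147/2049210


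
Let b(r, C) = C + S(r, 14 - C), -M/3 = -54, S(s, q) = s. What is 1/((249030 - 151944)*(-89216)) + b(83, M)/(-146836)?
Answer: -530524541989/317959576560384 ≈ -0.0016685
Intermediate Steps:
M = 162 (M = -3*(-54) = 162)
b(r, C) = C + r
1/((249030 - 151944)*(-89216)) + b(83, M)/(-146836) = 1/((249030 - 151944)*(-89216)) + (162 + 83)/(-146836) = -1/89216/97086 + 245*(-1/146836) = (1/97086)*(-1/89216) - 245/146836 = -1/8661624576 - 245/146836 = -530524541989/317959576560384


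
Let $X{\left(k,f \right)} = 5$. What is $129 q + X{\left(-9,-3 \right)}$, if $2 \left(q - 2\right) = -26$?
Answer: $-1414$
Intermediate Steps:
$q = -11$ ($q = 2 + \frac{1}{2} \left(-26\right) = 2 - 13 = -11$)
$129 q + X{\left(-9,-3 \right)} = 129 \left(-11\right) + 5 = -1419 + 5 = -1414$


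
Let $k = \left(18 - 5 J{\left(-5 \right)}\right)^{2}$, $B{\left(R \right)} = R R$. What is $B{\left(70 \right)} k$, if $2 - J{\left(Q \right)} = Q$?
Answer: $1416100$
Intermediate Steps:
$J{\left(Q \right)} = 2 - Q$
$B{\left(R \right)} = R^{2}$
$k = 289$ ($k = \left(18 - 5 \left(2 - -5\right)\right)^{2} = \left(18 - 5 \left(2 + 5\right)\right)^{2} = \left(18 - 35\right)^{2} = \left(-17\right)^{2} = 289$)
$B{\left(70 \right)} k = 70^{2} \cdot 289 = 4900 \cdot 289 = 1416100$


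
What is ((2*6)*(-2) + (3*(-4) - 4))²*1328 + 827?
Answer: 2125627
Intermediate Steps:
((2*6)*(-2) + (3*(-4) - 4))²*1328 + 827 = (12*(-2) + (-12 - 4))²*1328 + 827 = (-24 - 16)²*1328 + 827 = (-40)²*1328 + 827 = 1600*1328 + 827 = 2124800 + 827 = 2125627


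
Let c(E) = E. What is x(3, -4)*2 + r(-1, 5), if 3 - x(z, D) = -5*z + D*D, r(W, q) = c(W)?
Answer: 3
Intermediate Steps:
r(W, q) = W
x(z, D) = 3 - D² + 5*z (x(z, D) = 3 - (-5*z + D*D) = 3 - (-5*z + D²) = 3 - (D² - 5*z) = 3 + (-D² + 5*z) = 3 - D² + 5*z)
x(3, -4)*2 + r(-1, 5) = (3 - 1*(-4)² + 5*3)*2 - 1 = (3 - 1*16 + 15)*2 - 1 = (3 - 16 + 15)*2 - 1 = 2*2 - 1 = 4 - 1 = 3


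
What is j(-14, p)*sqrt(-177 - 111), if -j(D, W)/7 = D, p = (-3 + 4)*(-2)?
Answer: 1176*I*sqrt(2) ≈ 1663.1*I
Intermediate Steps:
p = -2 (p = 1*(-2) = -2)
j(D, W) = -7*D
j(-14, p)*sqrt(-177 - 111) = (-7*(-14))*sqrt(-177 - 111) = 98*sqrt(-288) = 98*(12*I*sqrt(2)) = 1176*I*sqrt(2)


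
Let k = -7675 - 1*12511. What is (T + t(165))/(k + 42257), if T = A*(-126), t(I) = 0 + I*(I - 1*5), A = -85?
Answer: 12370/7357 ≈ 1.6814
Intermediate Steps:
k = -20186 (k = -7675 - 12511 = -20186)
t(I) = I*(-5 + I) (t(I) = 0 + I*(I - 5) = 0 + I*(-5 + I) = I*(-5 + I))
T = 10710 (T = -85*(-126) = 10710)
(T + t(165))/(k + 42257) = (10710 + 165*(-5 + 165))/(-20186 + 42257) = (10710 + 165*160)/22071 = (10710 + 26400)*(1/22071) = 37110*(1/22071) = 12370/7357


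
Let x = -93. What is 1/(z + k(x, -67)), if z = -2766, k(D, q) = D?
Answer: -1/2859 ≈ -0.00034977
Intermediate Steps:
1/(z + k(x, -67)) = 1/(-2766 - 93) = 1/(-2859) = -1/2859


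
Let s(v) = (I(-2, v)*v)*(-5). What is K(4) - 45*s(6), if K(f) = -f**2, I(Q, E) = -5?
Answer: -6766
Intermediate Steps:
s(v) = 25*v (s(v) = -5*v*(-5) = 25*v)
K(4) - 45*s(6) = -1*4**2 - 1125*6 = -1*16 - 45*150 = -16 - 6750 = -6766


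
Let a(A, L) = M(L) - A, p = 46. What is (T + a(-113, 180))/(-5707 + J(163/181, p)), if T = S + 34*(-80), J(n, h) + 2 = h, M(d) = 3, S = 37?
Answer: 2567/5663 ≈ 0.45329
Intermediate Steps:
a(A, L) = 3 - A
J(n, h) = -2 + h
T = -2683 (T = 37 + 34*(-80) = 37 - 2720 = -2683)
(T + a(-113, 180))/(-5707 + J(163/181, p)) = (-2683 + (3 - 1*(-113)))/(-5707 + (-2 + 46)) = (-2683 + (3 + 113))/(-5707 + 44) = (-2683 + 116)/(-5663) = -2567*(-1/5663) = 2567/5663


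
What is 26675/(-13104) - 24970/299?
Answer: -25783285/301392 ≈ -85.547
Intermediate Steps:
26675/(-13104) - 24970/299 = 26675*(-1/13104) - 24970*1/299 = -26675/13104 - 24970/299 = -25783285/301392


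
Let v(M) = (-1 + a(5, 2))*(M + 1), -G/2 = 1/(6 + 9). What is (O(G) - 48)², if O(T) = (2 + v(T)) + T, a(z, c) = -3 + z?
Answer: 461041/225 ≈ 2049.1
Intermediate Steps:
G = -2/15 (G = -2/(6 + 9) = -2/15 ≈ -0.13333)
v(M) = 1 + M (v(M) = (-1 + (-3 + 5))*(M + 1) = (-1 + 2)*(1 + M) = 1*(1 + M) = 1 + M)
O(T) = 3 + 2*T (O(T) = (2 + (1 + T)) + T = (3 + T) + T = 3 + 2*T)
(O(G) - 48)² = ((3 + 2*(-2/15)) - 48)² = ((3 - 4/15) - 48)² = (41/15 - 48)² = (-679/15)² = 461041/225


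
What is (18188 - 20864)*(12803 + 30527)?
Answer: -115951080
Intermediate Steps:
(18188 - 20864)*(12803 + 30527) = -2676*43330 = -115951080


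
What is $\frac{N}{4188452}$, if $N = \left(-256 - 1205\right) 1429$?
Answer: $- \frac{2087769}{4188452} \approx -0.49846$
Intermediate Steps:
$N = -2087769$ ($N = \left(-1461\right) 1429 = -2087769$)
$\frac{N}{4188452} = - \frac{2087769}{4188452}$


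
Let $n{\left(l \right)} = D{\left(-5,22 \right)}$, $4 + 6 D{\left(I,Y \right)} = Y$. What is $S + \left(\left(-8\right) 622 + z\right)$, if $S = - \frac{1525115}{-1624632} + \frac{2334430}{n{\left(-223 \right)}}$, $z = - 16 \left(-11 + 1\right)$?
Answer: $\frac{1256373857323}{1624632} \approx 7.7333 \cdot 10^{5}$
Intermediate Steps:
$D{\left(I,Y \right)} = - \frac{2}{3} + \frac{Y}{6}$
$n{\left(l \right)} = 3$ ($n{\left(l \right)} = - \frac{2}{3} + \frac{1}{6} \cdot 22 = - \frac{2}{3} + \frac{11}{3} = 3$)
$z = 160$ ($z = \left(-16\right) \left(-10\right) = 160$)
$S = \frac{1264198085035}{1624632}$ ($S = - \frac{1525115}{-1624632} + \frac{2334430}{3} = \left(-1525115\right) \left(- \frac{1}{1624632}\right) + 2334430 \cdot \frac{1}{3} = \frac{1525115}{1624632} + \frac{2334430}{3} = \frac{1264198085035}{1624632} \approx 7.7814 \cdot 10^{5}$)
$S + \left(\left(-8\right) 622 + z\right) = \frac{1264198085035}{1624632} + \left(\left(-8\right) 622 + 160\right) = \frac{1264198085035}{1624632} + \left(-4976 + 160\right) = \frac{1264198085035}{1624632} - 4816 = \frac{1256373857323}{1624632}$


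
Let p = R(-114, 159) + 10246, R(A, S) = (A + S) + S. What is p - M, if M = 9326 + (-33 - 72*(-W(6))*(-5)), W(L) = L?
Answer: 3317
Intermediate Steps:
R(A, S) = A + 2*S
p = 10450 (p = (-114 + 2*159) + 10246 = (-114 + 318) + 10246 = 204 + 10246 = 10450)
M = 7133 (M = 9326 + (-33 - 72*(-1*6)*(-5)) = 9326 + (-33 - (-432)*(-5)) = 9326 + (-33 - 72*30) = 9326 + (-33 - 2160) = 9326 - 2193 = 7133)
p - M = 10450 - 1*7133 = 10450 - 7133 = 3317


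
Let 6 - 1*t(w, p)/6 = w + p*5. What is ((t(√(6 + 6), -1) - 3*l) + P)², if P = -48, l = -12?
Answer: 3348 - 1296*√3 ≈ 1103.3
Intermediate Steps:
t(w, p) = 36 - 30*p - 6*w (t(w, p) = 36 - 6*(w + p*5) = 36 - 6*(w + 5*p) = 36 + (-30*p - 6*w) = 36 - 30*p - 6*w)
((t(√(6 + 6), -1) - 3*l) + P)² = (((36 - 30*(-1) - 6*√(6 + 6)) - 3*(-12)) - 48)² = (((36 + 30 - 12*√3) - 1*(-36)) - 48)² = (((36 + 30 - 12*√3) + 36) - 48)² = (((66 - 12*√3) + 36) - 48)² = ((102 - 12*√3) - 48)² = (54 - 12*√3)²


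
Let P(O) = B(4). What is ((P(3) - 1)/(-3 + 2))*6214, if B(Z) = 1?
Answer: 0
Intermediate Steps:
P(O) = 1
((P(3) - 1)/(-3 + 2))*6214 = ((1 - 1)/(-3 + 2))*6214 = (0/(-1))*6214 = (0*(-1))*6214 = 0*6214 = 0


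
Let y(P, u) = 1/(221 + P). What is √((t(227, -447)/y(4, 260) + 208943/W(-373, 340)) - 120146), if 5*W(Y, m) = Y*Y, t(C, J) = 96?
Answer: I*√13709561719/373 ≈ 313.91*I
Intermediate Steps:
W(Y, m) = Y²/5 (W(Y, m) = (Y*Y)/5 = Y²/5)
√((t(227, -447)/y(4, 260) + 208943/W(-373, 340)) - 120146) = √((96/(1/(221 + 4)) + 208943/(((⅕)*(-373)²))) - 120146) = √((96/(1/225) + 208943/(((⅕)*139129))) - 120146) = √((96/(1/225) + 208943/(139129/5)) - 120146) = √((96*225 + 208943*(5/139129)) - 120146) = √((21600 + 1044715/139129) - 120146) = √(3006231115/139129 - 120146) = √(-13709561719/139129) = I*√13709561719/373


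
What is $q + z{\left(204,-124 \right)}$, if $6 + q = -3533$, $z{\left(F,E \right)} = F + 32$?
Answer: $-3303$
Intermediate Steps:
$z{\left(F,E \right)} = 32 + F$
$q = -3539$ ($q = -6 - 3533 = -3539$)
$q + z{\left(204,-124 \right)} = -3539 + \left(32 + 204\right) = -3539 + 236 = -3303$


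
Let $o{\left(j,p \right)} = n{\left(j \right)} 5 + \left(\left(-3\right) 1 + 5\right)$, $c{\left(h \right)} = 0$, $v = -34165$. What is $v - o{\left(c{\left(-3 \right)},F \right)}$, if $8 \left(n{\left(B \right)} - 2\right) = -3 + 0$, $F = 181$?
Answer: $- \frac{273401}{8} \approx -34175.0$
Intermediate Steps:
$n{\left(B \right)} = \frac{13}{8}$ ($n{\left(B \right)} = 2 + \frac{-3 + 0}{8} = 2 + \frac{1}{8} \left(-3\right) = 2 - \frac{3}{8} = \frac{13}{8}$)
$o{\left(j,p \right)} = \frac{81}{8}$ ($o{\left(j,p \right)} = \frac{13}{8} \cdot 5 + \left(\left(-3\right) 1 + 5\right) = \frac{65}{8} + \left(-3 + 5\right) = \frac{65}{8} + 2 = \frac{81}{8}$)
$v - o{\left(c{\left(-3 \right)},F \right)} = -34165 - \frac{81}{8} = - \frac{273401}{8}$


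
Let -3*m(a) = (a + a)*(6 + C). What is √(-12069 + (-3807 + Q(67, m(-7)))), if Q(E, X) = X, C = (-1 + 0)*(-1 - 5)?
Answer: 2*I*√3955 ≈ 125.78*I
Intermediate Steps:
C = 6 (C = -1*(-6) = 6)
m(a) = -8*a (m(a) = -(a + a)*(6 + 6)/3 = -2*a*12/3 = -8*a)
√(-12069 + (-3807 + Q(67, m(-7)))) = √(-12069 + (-3807 - 8*(-7))) = √(-12069 + (-3807 + 56)) = √(-12069 - 3751) = √(-15820) = 2*I*√3955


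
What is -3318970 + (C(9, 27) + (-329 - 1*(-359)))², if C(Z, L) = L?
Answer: -3315721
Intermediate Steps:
-3318970 + (C(9, 27) + (-329 - 1*(-359)))² = -3318970 + (27 + (-329 - 1*(-359)))² = -3318970 + (27 + (-329 + 359))² = -3318970 + (27 + 30)² = -3318970 + 57² = -3318970 + 3249 = -3315721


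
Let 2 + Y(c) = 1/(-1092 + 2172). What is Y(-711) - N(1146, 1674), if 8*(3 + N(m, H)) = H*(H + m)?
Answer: -637290719/1080 ≈ -5.9008e+5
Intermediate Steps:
N(m, H) = -3 + H*(H + m)/8 (N(m, H) = -3 + (H*(H + m))/8 = -3 + H*(H + m)/8)
Y(c) = -2159/1080 (Y(c) = -2 + 1/(-1092 + 2172) = -2 + 1/1080 = -2159/1080)
Y(-711) - N(1146, 1674) = -2159/1080 - (-3 + (⅛)*1674² + (⅛)*1674*1146) = -2159/1080 - (-3 + (⅛)*2802276 + 479601/2) = -2159/1080 - (-3 + 700569/2 + 479601/2) = -2159/1080 - 1*590082 = -2159/1080 - 590082 = -637290719/1080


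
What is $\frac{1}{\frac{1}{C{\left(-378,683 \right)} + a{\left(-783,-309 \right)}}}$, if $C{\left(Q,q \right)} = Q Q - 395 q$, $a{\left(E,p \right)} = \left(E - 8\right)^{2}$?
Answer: $498780$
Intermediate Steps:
$a{\left(E,p \right)} = \left(-8 + E\right)^{2}$
$C{\left(Q,q \right)} = Q^{2} - 395 q$
$\frac{1}{\frac{1}{C{\left(-378,683 \right)} + a{\left(-783,-309 \right)}}} = \frac{1}{\frac{1}{\left(\left(-378\right)^{2} - 269785\right) + \left(-8 - 783\right)^{2}}} = \frac{1}{\frac{1}{\left(142884 - 269785\right) + \left(-791\right)^{2}}} = \frac{1}{\frac{1}{-126901 + 625681}} = \frac{1}{\frac{1}{498780}} = 498780$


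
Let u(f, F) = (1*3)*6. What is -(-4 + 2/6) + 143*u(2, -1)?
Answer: 7733/3 ≈ 2577.7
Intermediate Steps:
u(f, F) = 18 (u(f, F) = 3*6 = 18)
-(-4 + 2/6) + 143*u(2, -1) = -(-4 + 2/6) + 143*18 = -(-4 + 2*(1/6)) + 2574 = -(-4 + 1/3) + 2574 = -1*(-11/3) + 2574 = 11/3 + 2574 = 7733/3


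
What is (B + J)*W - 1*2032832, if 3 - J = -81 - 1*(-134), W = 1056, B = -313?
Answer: -2416160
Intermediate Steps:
J = -50 (J = 3 - (-81 - 1*(-134)) = 3 - (-81 + 134) = 3 - 1*53 = 3 - 53 = -50)
(B + J)*W - 1*2032832 = (-313 - 50)*1056 - 1*2032832 = -363*1056 - 2032832 = -383328 - 2032832 = -2416160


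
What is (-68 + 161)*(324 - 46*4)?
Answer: 13020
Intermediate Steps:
(-68 + 161)*(324 - 46*4) = 93*(324 - 184) = 93*140 = 13020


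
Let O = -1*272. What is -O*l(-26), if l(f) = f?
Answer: -7072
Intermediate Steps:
O = -272
-O*l(-26) = -(-272)*(-26) = -1*7072 = -7072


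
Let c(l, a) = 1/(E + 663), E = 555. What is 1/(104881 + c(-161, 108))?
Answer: 1218/127745059 ≈ 9.5346e-6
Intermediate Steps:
c(l, a) = 1/1218 (c(l, a) = 1/(555 + 663) = 1/1218)
1/(104881 + c(-161, 108)) = 1/(104881 + 1/1218) = 1/(127745059/1218) = 1218/127745059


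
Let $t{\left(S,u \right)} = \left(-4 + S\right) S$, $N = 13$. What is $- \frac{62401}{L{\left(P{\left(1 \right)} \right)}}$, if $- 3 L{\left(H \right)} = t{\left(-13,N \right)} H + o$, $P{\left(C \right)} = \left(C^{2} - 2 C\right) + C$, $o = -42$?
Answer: $- \frac{62401}{14} \approx -4457.2$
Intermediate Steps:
$t{\left(S,u \right)} = S \left(-4 + S\right)$
$P{\left(C \right)} = C^{2} - C$
$L{\left(H \right)} = 14 - \frac{221 H}{3}$ ($L{\left(H \right)} = - \frac{- 13 \left(-4 - 13\right) H - 42}{3} = - \frac{\left(-13\right) \left(-17\right) H - 42}{3} = - \frac{221 H - 42}{3} = - \frac{-42 + 221 H}{3} = 14 - \frac{221 H}{3}$)
$- \frac{62401}{L{\left(P{\left(1 \right)} \right)}} = - \frac{62401}{14 - \frac{221 \cdot 1 \left(-1 + 1\right)}{3}} = - \frac{62401}{14 - \frac{221 \cdot 1 \cdot 0}{3}} = - \frac{62401}{14 - 0} = - \frac{62401}{14 + 0} = - \frac{62401}{14}$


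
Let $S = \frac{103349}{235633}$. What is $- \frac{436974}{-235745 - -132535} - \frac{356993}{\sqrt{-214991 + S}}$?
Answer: $\frac{218487}{51605} + \frac{356993 i \sqrt{11936901739503882}}{50658870954} \approx 4.2338 + 769.93 i$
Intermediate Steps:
$S = \frac{103349}{235633}$ ($S = 103349 \cdot \frac{1}{235633} = \frac{103349}{235633} \approx 0.4386$)
$- \frac{436974}{-235745 - -132535} - \frac{356993}{\sqrt{-214991 + S}} = - \frac{436974}{-235745 - -132535} - \frac{356993}{\sqrt{-214991 + \frac{103349}{235633}}} = - \frac{436974}{-235745 + 132535} - \frac{356993}{\sqrt{- \frac{50658870954}{235633}}} = - \frac{436974}{-103210} - \frac{356993}{\frac{1}{235633} i \sqrt{11936901739503882}} = \left(-436974\right) \left(- \frac{1}{103210}\right) - 356993 \left(- \frac{i \sqrt{11936901739503882}}{50658870954}\right) = \frac{218487}{51605} + \frac{356993 i \sqrt{11936901739503882}}{50658870954}$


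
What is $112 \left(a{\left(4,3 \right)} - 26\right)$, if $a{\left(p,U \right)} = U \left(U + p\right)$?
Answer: $-560$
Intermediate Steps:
$112 \left(a{\left(4,3 \right)} - 26\right) = 112 \left(3 \left(3 + 4\right) - 26\right) = 112 \left(3 \cdot 7 - 26\right) = 112 \left(21 - 26\right) = 112 \left(-5\right) = -560$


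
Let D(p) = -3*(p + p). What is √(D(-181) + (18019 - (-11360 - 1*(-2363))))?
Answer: √28102 ≈ 167.64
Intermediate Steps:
D(p) = -6*p
√(D(-181) + (18019 - (-11360 - 1*(-2363)))) = √(-6*(-181) + (18019 - (-11360 - 1*(-2363)))) = √(1086 + (18019 - (-11360 + 2363))) = √(1086 + (18019 - 1*(-8997))) = √(1086 + (18019 + 8997)) = √(1086 + 27016) = √28102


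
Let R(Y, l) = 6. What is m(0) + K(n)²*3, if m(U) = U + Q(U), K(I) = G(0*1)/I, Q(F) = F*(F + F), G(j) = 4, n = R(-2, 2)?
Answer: 4/3 ≈ 1.3333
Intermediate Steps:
n = 6
Q(F) = 2*F² (Q(F) = F*(2*F) = 2*F²)
K(I) = 4/I
m(U) = U + 2*U²
m(0) + K(n)²*3 = 0*(1 + 2*0) + (4/6)²*3 = 0*(1 + 0) + (4*(⅙))²*3 = 0*1 + (⅔)²*3 = 0 + (4/9)*3 = 0 + 4/3 = 4/3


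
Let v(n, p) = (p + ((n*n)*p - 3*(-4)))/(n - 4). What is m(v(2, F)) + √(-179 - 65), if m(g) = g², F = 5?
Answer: 1369/4 + 2*I*√61 ≈ 342.25 + 15.62*I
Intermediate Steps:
v(n, p) = (12 + p + p*n²)/(-4 + n) (v(n, p) = (p + (n²*p + 12))/(-4 + n) = (p + (p*n² + 12))/(-4 + n) = (p + (12 + p*n²))/(-4 + n) = (12 + p + p*n²)/(-4 + n))
m(v(2, F)) + √(-179 - 65) = ((12 + 5 + 5*2²)/(-4 + 2))² + √(-179 - 65) = ((12 + 5 + 5*4)/(-2))² + √(-244) = (-(12 + 5 + 20)/2)² + 2*I*√61 = (-½*37)² + 2*I*√61 = (-37/2)² + 2*I*√61 = 1369/4 + 2*I*√61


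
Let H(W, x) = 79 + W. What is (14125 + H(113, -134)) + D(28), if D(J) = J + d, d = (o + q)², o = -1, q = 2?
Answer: 14346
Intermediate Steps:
d = 1 (d = (-1 + 2)² = 1² = 1)
D(J) = 1 + J (D(J) = J + 1 = 1 + J)
(14125 + H(113, -134)) + D(28) = (14125 + (79 + 113)) + (1 + 28) = (14125 + 192) + 29 = 14317 + 29 = 14346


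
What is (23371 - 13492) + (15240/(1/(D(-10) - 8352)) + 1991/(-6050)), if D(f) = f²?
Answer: -69162830731/550 ≈ -1.2575e+8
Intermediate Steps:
(23371 - 13492) + (15240/(1/(D(-10) - 8352)) + 1991/(-6050)) = (23371 - 13492) + (15240/(1/((-10)² - 8352)) + 1991/(-6050)) = 9879 + (15240/(1/(100 - 8352)) + 1991*(-1/6050)) = 9879 + (15240/(1/(-8252)) - 181/550) = 9879 + (15240/(-1/8252) - 181/550) = 9879 + (15240*(-8252) - 181/550) = 9879 + (-125760480 - 181/550) = 9879 - 69168264181/550 = -69162830731/550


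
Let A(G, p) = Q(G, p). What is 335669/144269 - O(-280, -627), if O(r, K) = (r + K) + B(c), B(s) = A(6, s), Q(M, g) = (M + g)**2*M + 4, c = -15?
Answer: 60495842/144269 ≈ 419.33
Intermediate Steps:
Q(M, g) = 4 + M*(M + g)**2 (Q(M, g) = M*(M + g)**2 + 4 = 4 + M*(M + g)**2)
A(G, p) = 4 + G*(G + p)**2
B(s) = 4 + 6*(6 + s)**2
O(r, K) = 490 + K + r (O(r, K) = (r + K) + (4 + 6*(6 - 15)**2) = (K + r) + (4 + 6*(-9)**2) = (K + r) + (4 + 6*81) = (K + r) + (4 + 486) = (K + r) + 490 = 490 + K + r)
335669/144269 - O(-280, -627) = 335669/144269 - (490 - 627 - 280) = 335669*(1/144269) - 1*(-417) = 335669/144269 + 417 = 60495842/144269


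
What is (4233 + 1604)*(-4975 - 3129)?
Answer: -47303048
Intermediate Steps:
(4233 + 1604)*(-4975 - 3129) = 5837*(-8104) = -47303048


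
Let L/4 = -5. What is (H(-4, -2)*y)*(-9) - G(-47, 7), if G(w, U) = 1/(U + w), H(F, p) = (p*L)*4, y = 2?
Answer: -115199/40 ≈ -2880.0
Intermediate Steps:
L = -20 (L = 4*(-5) = -20)
H(F, p) = -80*p (H(F, p) = (p*(-20))*4 = -20*p*4 = -80*p)
(H(-4, -2)*y)*(-9) - G(-47, 7) = (-80*(-2)*2)*(-9) - 1/(7 - 47) = (160*2)*(-9) - 1/(-40) = 320*(-9) - 1*(-1/40) = -2880 + 1/40 = -115199/40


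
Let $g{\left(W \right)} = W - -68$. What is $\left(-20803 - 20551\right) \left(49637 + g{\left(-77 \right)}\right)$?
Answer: $-2052316312$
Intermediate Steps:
$g{\left(W \right)} = 68 + W$ ($g{\left(W \right)} = W + 68 = 68 + W$)
$\left(-20803 - 20551\right) \left(49637 + g{\left(-77 \right)}\right) = \left(-20803 - 20551\right) \left(49637 + \left(68 - 77\right)\right) = - 41354 \left(49637 - 9\right) = \left(-41354\right) 49628 = -2052316312$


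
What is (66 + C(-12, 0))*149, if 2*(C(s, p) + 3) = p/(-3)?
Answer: 9387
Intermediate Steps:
C(s, p) = -3 - p/6 (C(s, p) = -3 + (p/(-3))/2 = -3 + (p*(-⅓))/2 = -3 + (-p/3)/2 = -3 - p/6)
(66 + C(-12, 0))*149 = (66 + (-3 - ⅙*0))*149 = (66 + (-3 + 0))*149 = (66 - 3)*149 = 63*149 = 9387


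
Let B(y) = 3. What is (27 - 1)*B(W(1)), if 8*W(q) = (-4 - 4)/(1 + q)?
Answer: 78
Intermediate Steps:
W(q) = -1/(1 + q) (W(q) = ((-4 - 4)/(1 + q))/8 = (-8/(1 + q))/8 = -1/(1 + q))
(27 - 1)*B(W(1)) = (27 - 1)*3 = 26*3 = 78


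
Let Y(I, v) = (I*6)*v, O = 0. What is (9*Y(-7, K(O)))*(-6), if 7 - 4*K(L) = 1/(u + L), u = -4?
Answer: 16443/4 ≈ 4110.8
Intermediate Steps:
K(L) = 7/4 - 1/(4*(-4 + L))
Y(I, v) = 6*I*v (Y(I, v) = (6*I)*v = 6*I*v)
(9*Y(-7, K(O)))*(-6) = (9*(6*(-7)*((-29 + 7*0)/(4*(-4 + 0)))))*(-6) = (9*(6*(-7)*((¼)*(-29 + 0)/(-4))))*(-6) = (9*(6*(-7)*((¼)*(-¼)*(-29))))*(-6) = (9*(6*(-7)*(29/16)))*(-6) = (9*(-609/8))*(-6) = -5481/8*(-6) = 16443/4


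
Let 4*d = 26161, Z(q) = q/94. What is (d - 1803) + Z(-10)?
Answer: 890583/188 ≈ 4737.1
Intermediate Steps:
Z(q) = q/94 (Z(q) = q*(1/94) = q/94)
d = 26161/4 (d = (¼)*26161 = 26161/4 ≈ 6540.3)
(d - 1803) + Z(-10) = (26161/4 - 1803) + (1/94)*(-10) = 18949/4 - 5/47 = 890583/188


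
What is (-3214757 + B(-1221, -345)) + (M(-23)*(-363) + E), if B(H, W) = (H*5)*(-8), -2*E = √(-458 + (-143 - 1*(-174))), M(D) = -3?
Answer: -3164828 - I*√427/2 ≈ -3.1648e+6 - 10.332*I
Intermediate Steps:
E = -I*√427/2 (E = -√(-458 + (-143 - 1*(-174)))/2 = -√(-458 + (-143 + 174))/2 = -√(-458 + 31)/2 = -I*√427/2 ≈ -10.332*I)
B(H, W) = -40*H (B(H, W) = (5*H)*(-8) = -40*H)
(-3214757 + B(-1221, -345)) + (M(-23)*(-363) + E) = (-3214757 - 40*(-1221)) + (-3*(-363) - I*√427/2) = (-3214757 + 48840) + (1089 - I*√427/2) = -3165917 + (1089 - I*√427/2) = -3164828 - I*√427/2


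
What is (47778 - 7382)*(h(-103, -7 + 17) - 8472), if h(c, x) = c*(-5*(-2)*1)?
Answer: -383842792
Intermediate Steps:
h(c, x) = 10*c (h(c, x) = c*(10*1) = c*10 = 10*c)
(47778 - 7382)*(h(-103, -7 + 17) - 8472) = (47778 - 7382)*(10*(-103) - 8472) = 40396*(-1030 - 8472) = 40396*(-9502) = -383842792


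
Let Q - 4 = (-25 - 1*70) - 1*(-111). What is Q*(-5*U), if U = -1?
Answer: 100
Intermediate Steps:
Q = 20 (Q = 4 + ((-25 - 1*70) - 1*(-111)) = 4 + ((-25 - 70) + 111) = 4 + (-95 + 111) = 4 + 16 = 20)
Q*(-5*U) = 20*(-5*(-1)) = 20*5 = 100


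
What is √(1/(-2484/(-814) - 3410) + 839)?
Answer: √403293988788645/693314 ≈ 28.965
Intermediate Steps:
√(1/(-2484/(-814) - 3410) + 839) = √(1/(-2484*(-1/814) - 3410) + 839) = √(1/(1242/407 - 3410) + 839) = √(1/(-1386628/407) + 839) = √(-407/1386628 + 839) = √(1163380485/1386628) = √403293988788645/693314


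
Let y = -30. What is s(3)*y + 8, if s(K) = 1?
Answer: -22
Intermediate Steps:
s(3)*y + 8 = 1*(-30) + 8 = -30 + 8 = -22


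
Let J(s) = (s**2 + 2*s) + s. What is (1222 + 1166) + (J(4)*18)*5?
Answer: 4908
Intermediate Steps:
J(s) = s**2 + 3*s
(1222 + 1166) + (J(4)*18)*5 = (1222 + 1166) + ((4*(3 + 4))*18)*5 = 2388 + ((4*7)*18)*5 = 2388 + (28*18)*5 = 2388 + 504*5 = 2388 + 2520 = 4908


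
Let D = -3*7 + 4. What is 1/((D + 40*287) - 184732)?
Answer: -1/173269 ≈ -5.7714e-6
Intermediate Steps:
D = -17 (D = -21 + 4 = -17)
1/((D + 40*287) - 184732) = 1/((-17 + 40*287) - 184732) = 1/((-17 + 11480) - 184732) = 1/(11463 - 184732) = 1/(-173269) = -1/173269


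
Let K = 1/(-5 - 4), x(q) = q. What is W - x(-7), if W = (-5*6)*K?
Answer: 31/3 ≈ 10.333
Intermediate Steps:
K = -1/9 (K = 1/(-9) = -1/9 ≈ -0.11111)
W = 10/3 (W = -5*6*(-1/9) = -30*(-1/9) = 10/3 ≈ 3.3333)
W - x(-7) = 10/3 - 1*(-7) = 10/3 + 7 = 31/3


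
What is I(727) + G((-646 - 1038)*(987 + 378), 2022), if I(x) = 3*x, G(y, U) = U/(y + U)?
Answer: 834827576/382773 ≈ 2181.0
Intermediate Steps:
G(y, U) = U/(U + y)
I(727) + G((-646 - 1038)*(987 + 378), 2022) = 3*727 + 2022/(2022 + (-646 - 1038)*(987 + 378)) = 2181 + 2022/(2022 - 1684*1365) = 2181 + 2022/(2022 - 2298660) = 2181 + 2022/(-2296638) = 2181 + 2022*(-1/2296638) = 2181 - 337/382773 = 834827576/382773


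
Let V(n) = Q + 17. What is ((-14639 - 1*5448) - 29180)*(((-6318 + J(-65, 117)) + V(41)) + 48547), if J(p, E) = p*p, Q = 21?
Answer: -2290521364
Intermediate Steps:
V(n) = 38 (V(n) = 21 + 17 = 38)
J(p, E) = p²
((-14639 - 1*5448) - 29180)*(((-6318 + J(-65, 117)) + V(41)) + 48547) = ((-14639 - 1*5448) - 29180)*(((-6318 + (-65)²) + 38) + 48547) = ((-14639 - 5448) - 29180)*(((-6318 + 4225) + 38) + 48547) = (-20087 - 29180)*((-2093 + 38) + 48547) = -49267*(-2055 + 48547) = -49267*46492 = -2290521364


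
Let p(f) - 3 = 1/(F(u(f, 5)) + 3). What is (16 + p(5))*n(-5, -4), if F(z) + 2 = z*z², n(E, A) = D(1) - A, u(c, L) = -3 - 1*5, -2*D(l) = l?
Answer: 4854/73 ≈ 66.493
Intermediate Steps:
D(l) = -l/2
u(c, L) = -8 (u(c, L) = -3 - 5 = -8)
n(E, A) = -½ - A (n(E, A) = -½*1 - A = -½ - A)
F(z) = -2 + z³ (F(z) = -2 + z*z² = -2 + z³)
p(f) = 1532/511 (p(f) = 3 + 1/((-2 + (-8)³) + 3) = 3 + 1/((-2 - 512) + 3) = 3 + 1/(-514 + 3) = 3 + 1/(-511) = 3 - 1/511 = 1532/511)
(16 + p(5))*n(-5, -4) = (16 + 1532/511)*(-½ - 1*(-4)) = 9708*(-½ + 4)/511 = (9708/511)*(7/2) = 4854/73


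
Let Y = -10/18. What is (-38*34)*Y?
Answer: 6460/9 ≈ 717.78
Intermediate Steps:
Y = -5/9 (Y = -10*1/18 = -5/9 ≈ -0.55556)
(-38*34)*Y = -38*34*(-5/9) = -1292*(-5/9) = 6460/9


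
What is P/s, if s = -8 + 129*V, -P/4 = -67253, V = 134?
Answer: 134506/8639 ≈ 15.570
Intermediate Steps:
P = 269012 (P = -4*(-67253) = 269012)
s = 17278 (s = -8 + 129*134 = -8 + 17286 = 17278)
P/s = 269012/17278 = 269012*(1/17278) = 134506/8639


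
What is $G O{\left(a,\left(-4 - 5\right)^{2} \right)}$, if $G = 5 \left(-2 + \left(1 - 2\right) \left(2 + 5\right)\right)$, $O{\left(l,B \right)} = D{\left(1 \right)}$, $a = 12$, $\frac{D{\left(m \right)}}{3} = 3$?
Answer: $-405$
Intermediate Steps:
$D{\left(m \right)} = 9$ ($D{\left(m \right)} = 3 \cdot 3 = 9$)
$O{\left(l,B \right)} = 9$
$G = -45$ ($G = 5 \left(-2 - 7\right) = 5 \left(-9\right) = -45$)
$G O{\left(a,\left(-4 - 5\right)^{2} \right)} = \left(-45\right) 9 = -405$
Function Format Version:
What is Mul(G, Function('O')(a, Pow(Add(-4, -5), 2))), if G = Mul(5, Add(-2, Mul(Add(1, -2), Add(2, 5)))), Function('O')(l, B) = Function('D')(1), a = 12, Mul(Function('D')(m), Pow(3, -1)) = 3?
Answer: -405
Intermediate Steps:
Function('D')(m) = 9 (Function('D')(m) = Mul(3, 3) = 9)
Function('O')(l, B) = 9
G = -45 (G = Mul(5, Add(-2, Mul(-1, 7))) = Mul(5, Add(-2, -7)) = Mul(5, -9) = -45)
Mul(G, Function('O')(a, Pow(Add(-4, -5), 2))) = Mul(-45, 9) = -405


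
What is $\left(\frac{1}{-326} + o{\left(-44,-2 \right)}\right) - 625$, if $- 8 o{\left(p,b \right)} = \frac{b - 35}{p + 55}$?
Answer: $- \frac{8959013}{14344} \approx -624.58$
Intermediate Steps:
$o{\left(p,b \right)} = - \frac{-35 + b}{8 \left(55 + p\right)}$ ($o{\left(p,b \right)} = - \frac{\left(b - 35\right) \frac{1}{p + 55}}{8} = - \frac{\left(-35 + b\right) \frac{1}{55 + p}}{8} = - \frac{\frac{1}{55 + p} \left(-35 + b\right)}{8} = - \frac{-35 + b}{8 \left(55 + p\right)}$)
$\left(\frac{1}{-326} + o{\left(-44,-2 \right)}\right) - 625 = \left(\frac{1}{-326} + \frac{35 - -2}{8 \left(55 - 44\right)}\right) - 625 = \left(- \frac{1}{326} + \frac{35 + 2}{8 \cdot 11}\right) - 625 = \left(- \frac{1}{326} + \frac{1}{8} \cdot \frac{1}{11} \cdot 37\right) - 625 = \left(- \frac{1}{326} + \frac{37}{88}\right) - 625 = \frac{5987}{14344} - 625 = - \frac{8959013}{14344}$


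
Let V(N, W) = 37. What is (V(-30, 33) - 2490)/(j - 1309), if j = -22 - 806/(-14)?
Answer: 17171/8914 ≈ 1.9263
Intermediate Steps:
j = 249/7 (j = -22 - 806*(-1)/14 = -22 - 26*(-31/14) = -22 + 403/7 = 249/7 ≈ 35.571)
(V(-30, 33) - 2490)/(j - 1309) = (37 - 2490)/(249/7 - 1309) = -2453/(-8914/7) = -2453*(-7/8914) = 17171/8914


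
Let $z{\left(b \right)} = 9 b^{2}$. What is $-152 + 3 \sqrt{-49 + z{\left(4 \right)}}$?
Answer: $-152 + 3 \sqrt{95} \approx -122.76$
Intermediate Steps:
$-152 + 3 \sqrt{-49 + z{\left(4 \right)}} = -152 + 3 \sqrt{-49 + 9 \cdot 4^{2}} = -152 + 3 \sqrt{-49 + 9 \cdot 16} = -152 + 3 \sqrt{-49 + 144} = -152 + 3 \sqrt{95}$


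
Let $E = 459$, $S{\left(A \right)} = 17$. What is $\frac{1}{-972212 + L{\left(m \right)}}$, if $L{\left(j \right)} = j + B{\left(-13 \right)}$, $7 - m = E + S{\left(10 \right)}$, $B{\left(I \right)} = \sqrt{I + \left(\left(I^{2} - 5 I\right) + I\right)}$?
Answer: $- \frac{972681}{946108327553} - \frac{4 \sqrt{13}}{946108327553} \approx -1.0281 \cdot 10^{-6}$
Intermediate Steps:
$B{\left(I \right)} = \sqrt{I^{2} - 3 I}$ ($B{\left(I \right)} = \sqrt{I + \left(I^{2} - 4 I\right)} = \sqrt{I^{2} - 3 I}$)
$m = -469$ ($m = 7 - \left(459 + 17\right) = 7 - 476 = -469$)
$L{\left(j \right)} = j + 4 \sqrt{13}$ ($L{\left(j \right)} = j + \sqrt{- 13 \left(-3 - 13\right)} = j + \sqrt{\left(-13\right) \left(-16\right)} = j + \sqrt{208} = j + 4 \sqrt{13}$)
$\frac{1}{-972212 + L{\left(m \right)}} = \frac{1}{-972212 - \left(469 - 4 \sqrt{13}\right)} = \frac{1}{-972681 + 4 \sqrt{13}}$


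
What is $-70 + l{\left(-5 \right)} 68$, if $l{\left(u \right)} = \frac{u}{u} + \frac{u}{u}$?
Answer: $66$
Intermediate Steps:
$l{\left(u \right)} = 2$ ($l{\left(u \right)} = 1 + 1 = 2$)
$-70 + l{\left(-5 \right)} 68 = -70 + 2 \cdot 68 = -70 + 136 = 66$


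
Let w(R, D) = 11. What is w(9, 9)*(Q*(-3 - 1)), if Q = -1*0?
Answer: 0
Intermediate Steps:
Q = 0
w(9, 9)*(Q*(-3 - 1)) = 11*(0*(-3 - 1)) = 11*(0*(-4)) = 11*0 = 0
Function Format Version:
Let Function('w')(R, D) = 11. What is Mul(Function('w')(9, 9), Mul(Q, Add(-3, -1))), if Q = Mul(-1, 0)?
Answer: 0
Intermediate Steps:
Q = 0
Mul(Function('w')(9, 9), Mul(Q, Add(-3, -1))) = Mul(11, Mul(0, Add(-3, -1))) = Mul(11, Mul(0, -4)) = Mul(11, 0) = 0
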